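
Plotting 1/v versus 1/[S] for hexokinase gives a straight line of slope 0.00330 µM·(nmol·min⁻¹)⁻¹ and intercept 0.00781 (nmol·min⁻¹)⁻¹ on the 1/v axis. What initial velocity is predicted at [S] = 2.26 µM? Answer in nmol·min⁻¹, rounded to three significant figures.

The y-intercept is 1/Vmax, so Vmax = 1/0.00781 = 128 nmol·min⁻¹.
The slope is Km/Vmax, so Km = 0.00330 × 128 = 0.423 µM.
Then v = 128 × 2.26/(0.423 + 2.26) = 108 nmol·min⁻¹.

108 nmol·min⁻¹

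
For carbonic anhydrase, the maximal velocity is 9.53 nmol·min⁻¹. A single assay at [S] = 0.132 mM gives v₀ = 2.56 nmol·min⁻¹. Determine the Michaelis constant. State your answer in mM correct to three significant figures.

0.359 mM

v/Vmax = 2.56/9.53 = 0.2686 = [S]/(Km+[S]).
So Km + [S] = [S]/0.2686 = 0.4914 mM, giving Km = 0.4914 − 0.132 = 0.359 mM.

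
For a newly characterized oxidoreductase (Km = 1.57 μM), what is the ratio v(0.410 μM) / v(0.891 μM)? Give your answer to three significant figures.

0.572

The fractional saturations are [S]/(Km+[S]) = 0.891/2.461 = 0.3620 and 0.410/1.980 = 0.2071.
v₂/v₁ is just their ratio: 0.2071/0.3620 = 0.572.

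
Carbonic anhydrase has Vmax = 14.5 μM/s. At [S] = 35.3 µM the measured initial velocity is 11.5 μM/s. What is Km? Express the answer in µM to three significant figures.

9.21 µM

From v = Vmax[S]/(Km+[S]), Km = [S](Vmax − v)/v.
Km = 35.3 × (14.5 − 11.5) / 11.5 = 105.9/11.5 = 9.21 µM.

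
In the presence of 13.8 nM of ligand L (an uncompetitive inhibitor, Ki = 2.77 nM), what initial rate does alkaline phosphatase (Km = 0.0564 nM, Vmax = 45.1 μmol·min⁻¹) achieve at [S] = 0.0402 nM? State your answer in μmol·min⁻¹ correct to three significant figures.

With α = 1 + [I]/Ki = 1 + 13.8/2.77 = 5.982, the uncompetitive rate law is v = (Vmax/α)·[S] / (Km/α + [S]).
v = (45.1/5.982)×0.0402 / (0.0564/5.982 + 0.0402) = 0.3031/0.04963 = 6.11 μmol·min⁻¹.

6.11 μmol·min⁻¹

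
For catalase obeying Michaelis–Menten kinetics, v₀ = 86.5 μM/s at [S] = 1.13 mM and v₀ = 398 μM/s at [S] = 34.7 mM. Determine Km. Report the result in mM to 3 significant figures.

In reciprocal form, 1/v = (Km/Vmax)·(1/[S]) + 1/Vmax. The two points give (1/[S], 1/v) = (0.8850, 0.01156) and (0.02882, 0.002513).
Slope = (0.01156 − 0.002513)/(0.8850 − 0.02882) = 0.01057; intercept = 0.01156 − 0.01057×0.8850 = 0.002208.
Vmax = 1/intercept = 453 μM/s; Km = slope × Vmax = 0.01057 × 453 = 4.79 mM.

4.79 mM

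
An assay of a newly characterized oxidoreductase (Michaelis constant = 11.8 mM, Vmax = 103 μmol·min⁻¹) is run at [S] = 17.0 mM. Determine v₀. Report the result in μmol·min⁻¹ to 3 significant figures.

60.8 μmol·min⁻¹

v = Vmax·[S]/(Km + [S]) = 103 × 17.0 / (11.8 + 17.0)
  = 1751 / 28.80 = 60.8 μmol·min⁻¹.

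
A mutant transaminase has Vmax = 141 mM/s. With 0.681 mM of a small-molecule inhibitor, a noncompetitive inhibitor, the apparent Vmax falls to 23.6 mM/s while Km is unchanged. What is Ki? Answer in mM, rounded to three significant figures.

Noncompetitive: Vmax,app = Vmax/α with α = 1 + [I]/Ki.
α = Vmax/Vmax,app = 141/23.6 = 5.975.
Since α = 1 + [I]/Ki, [I]/Ki = 5.975 − 1 = 4.975 and Ki = 0.681/4.975 = 0.137 mM.

0.137 mM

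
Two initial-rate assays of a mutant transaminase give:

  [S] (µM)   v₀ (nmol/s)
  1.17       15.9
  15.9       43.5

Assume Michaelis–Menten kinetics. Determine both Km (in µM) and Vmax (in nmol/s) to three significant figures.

From v = Vmax[S]/(Km+[S]), each point gives Vmax = v(Km+[S])/[S].
Equating: 15.9(Km+1.17)/1.17 = 43.5(Km+15.9)/15.9.
13.59·Km + 15.9 = 2.736·Km + 43.5, so (13.59 − 2.736)·Km = 43.5 − 15.9.
Km = 27.60/10.85 = 2.54 µM; then Vmax = 15.9(2.54+1.17)/1.17 = 50.5 nmol/s.

Km = 2.54 µM; Vmax = 50.5 nmol/s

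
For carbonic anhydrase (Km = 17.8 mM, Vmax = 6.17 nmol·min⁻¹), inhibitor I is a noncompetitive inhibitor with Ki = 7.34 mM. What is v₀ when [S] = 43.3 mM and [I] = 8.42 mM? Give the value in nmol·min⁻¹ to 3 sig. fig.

With α = 1 + [I]/Ki = 1 + 8.42/7.34 = 2.147, the noncompetitive rate law is v = (Vmax/α)·[S] / (Km + [S]).
v = (6.17/2.147)×43.3 / (17.8 + 43.3) = 124.4/61.10 = 2.04 nmol·min⁻¹.

2.04 nmol·min⁻¹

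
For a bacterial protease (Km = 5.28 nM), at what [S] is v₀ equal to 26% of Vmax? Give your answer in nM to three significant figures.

v/Vmax = [S]/(Km+[S]) = 0.26, so [S] = Km·0.26/(1 − 0.26) = 5.28 × 0.3514.
[S] = 1.86 nM.

1.86 nM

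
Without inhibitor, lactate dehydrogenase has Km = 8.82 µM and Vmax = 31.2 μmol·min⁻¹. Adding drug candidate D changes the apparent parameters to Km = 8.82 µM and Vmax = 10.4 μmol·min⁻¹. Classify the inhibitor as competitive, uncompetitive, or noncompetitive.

Vmax decreases (31.2 → 10.4 μmol·min⁻¹) while Km is unchanged — pure noncompetitive inhibition.

noncompetitive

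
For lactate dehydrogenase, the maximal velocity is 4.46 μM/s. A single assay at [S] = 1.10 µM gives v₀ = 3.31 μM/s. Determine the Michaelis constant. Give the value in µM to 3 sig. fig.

0.382 µM

From v = Vmax[S]/(Km+[S]), Km = [S](Vmax − v)/v.
Km = 1.10 × (4.46 − 3.31) / 3.31 = 1.265/3.31 = 0.382 µM.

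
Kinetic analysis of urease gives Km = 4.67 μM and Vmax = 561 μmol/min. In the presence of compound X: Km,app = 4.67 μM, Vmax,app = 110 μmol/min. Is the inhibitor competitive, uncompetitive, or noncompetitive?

noncompetitive

Vmax decreases (561 → 110 μmol/min) while Km is unchanged — pure noncompetitive inhibition.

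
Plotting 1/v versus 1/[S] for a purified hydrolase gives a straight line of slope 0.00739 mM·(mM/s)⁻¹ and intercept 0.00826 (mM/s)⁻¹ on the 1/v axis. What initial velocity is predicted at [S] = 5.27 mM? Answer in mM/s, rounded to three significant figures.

103 mM/s

The y-intercept is 1/Vmax, so Vmax = 1/0.00826 = 121 mM/s.
The slope is Km/Vmax, so Km = 0.00739 × 121 = 0.895 mM.
Then v = 121 × 5.27/(0.895 + 5.27) = 103 mM/s.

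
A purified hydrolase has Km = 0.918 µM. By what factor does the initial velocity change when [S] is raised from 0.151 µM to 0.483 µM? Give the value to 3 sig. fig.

2.44

The fractional saturations are [S]/(Km+[S]) = 0.151/1.069 = 0.1413 and 0.483/1.401 = 0.3448.
v₂/v₁ is just their ratio: 0.3448/0.1413 = 2.44.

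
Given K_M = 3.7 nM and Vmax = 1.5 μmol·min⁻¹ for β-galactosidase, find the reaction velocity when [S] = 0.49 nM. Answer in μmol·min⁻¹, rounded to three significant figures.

[S]/(Km+[S]) = 0.49/4.190 = 0.1169, the fractional saturation.
v = 0.1169 × Vmax = 0.1169 × 1.5 = 0.175 μmol·min⁻¹.

0.175 μmol·min⁻¹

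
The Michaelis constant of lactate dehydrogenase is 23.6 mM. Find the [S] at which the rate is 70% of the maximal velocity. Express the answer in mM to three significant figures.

55.1 mM

v/Vmax = [S]/(Km+[S]) = 0.7, so [S] = Km·0.7/(1 − 0.7) = 23.6 × 2.333.
[S] = 55.1 mM.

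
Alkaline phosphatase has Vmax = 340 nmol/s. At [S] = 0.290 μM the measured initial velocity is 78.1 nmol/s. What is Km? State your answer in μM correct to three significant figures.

0.972 μM

v/Vmax = 78.1/340 = 0.2297 = [S]/(Km+[S]).
So Km + [S] = [S]/0.2297 = 1.262 μM, giving Km = 1.262 − 0.290 = 0.972 μM.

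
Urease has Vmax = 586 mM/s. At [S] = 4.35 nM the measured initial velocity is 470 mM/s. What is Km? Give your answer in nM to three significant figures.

v/Vmax = 470/586 = 0.8020 = [S]/(Km+[S]).
So Km + [S] = [S]/0.8020 = 5.424 nM, giving Km = 5.424 − 4.35 = 1.07 nM.

1.07 nM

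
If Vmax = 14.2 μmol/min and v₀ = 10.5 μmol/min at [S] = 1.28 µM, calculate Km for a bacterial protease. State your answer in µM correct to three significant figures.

From v = Vmax[S]/(Km+[S]), Km = [S](Vmax − v)/v.
Km = 1.28 × (14.2 − 10.5) / 10.5 = 4.736/10.5 = 0.451 µM.

0.451 µM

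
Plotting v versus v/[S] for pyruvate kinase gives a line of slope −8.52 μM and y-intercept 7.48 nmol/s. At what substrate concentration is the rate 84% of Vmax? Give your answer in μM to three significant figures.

The Eadie–Hofstee slope gives Km = 8.52 μM (slope = −Km).
v/Vmax = [S]/(Km+[S]) = 0.84 ⇒ [S] = Km·0.84/(1−0.84) = 8.52 × 5.250 = 44.7 μM.

44.7 μM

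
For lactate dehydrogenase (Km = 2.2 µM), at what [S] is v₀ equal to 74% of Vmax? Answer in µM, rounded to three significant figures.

v/Vmax = [S]/(Km+[S]) = 0.74, so [S] = Km·0.74/(1 − 0.74) = 2.2 × 2.846.
[S] = 6.26 µM.

6.26 µM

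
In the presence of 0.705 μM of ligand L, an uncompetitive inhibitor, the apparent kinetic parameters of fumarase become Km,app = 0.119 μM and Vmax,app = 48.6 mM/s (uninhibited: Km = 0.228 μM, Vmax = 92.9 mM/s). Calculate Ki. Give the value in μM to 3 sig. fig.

Uncompetitive: Vmax,app = Vmax/α (and Km,app = Km/α) with α = 1 + [I]/Ki.
α = Vmax/Vmax,app = 92.9/48.6 = 1.912.
Since α = 1 + [I]/Ki, [I]/Ki = 1.912 − 1 = 0.9115 and Ki = 0.705/0.9115 = 0.773 μM.

0.773 μM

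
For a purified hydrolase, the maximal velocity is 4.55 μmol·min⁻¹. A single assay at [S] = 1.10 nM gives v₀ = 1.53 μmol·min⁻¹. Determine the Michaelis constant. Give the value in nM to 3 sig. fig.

2.17 nM

From v = Vmax[S]/(Km+[S]), Km = [S](Vmax − v)/v.
Km = 1.10 × (4.55 − 1.53) / 1.53 = 3.322/1.53 = 2.17 nM.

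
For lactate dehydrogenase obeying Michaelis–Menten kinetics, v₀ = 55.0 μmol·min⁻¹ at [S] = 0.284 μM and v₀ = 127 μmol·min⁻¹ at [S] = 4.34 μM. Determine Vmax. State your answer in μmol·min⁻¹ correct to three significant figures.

140 μmol·min⁻¹

In reciprocal form, 1/v = (Km/Vmax)·(1/[S]) + 1/Vmax. The two points give (1/[S], 1/v) = (3.521, 0.01818) and (0.2304, 0.007874).
Slope = (0.01818 − 0.007874)/(3.521 − 0.2304) = 0.003132; intercept = 0.01818 − 0.003132×3.521 = 0.007152.
Vmax = 1/intercept = 140 μmol·min⁻¹; Km = slope × Vmax = 0.003132 × 140 = 0.438 μM.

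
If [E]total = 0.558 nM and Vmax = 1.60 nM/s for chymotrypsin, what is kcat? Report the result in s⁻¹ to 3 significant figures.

kcat = Vmax/[E]total = 1.60 nM/s / 0.558 nM = 2.87 s⁻¹.

2.87 s⁻¹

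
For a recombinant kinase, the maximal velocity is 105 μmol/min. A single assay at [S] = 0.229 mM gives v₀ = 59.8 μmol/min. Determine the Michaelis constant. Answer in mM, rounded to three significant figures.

v/Vmax = 59.8/105 = 0.5695 = [S]/(Km+[S]).
So Km + [S] = [S]/0.5695 = 0.4021 mM, giving Km = 0.4021 − 0.229 = 0.173 mM.

0.173 mM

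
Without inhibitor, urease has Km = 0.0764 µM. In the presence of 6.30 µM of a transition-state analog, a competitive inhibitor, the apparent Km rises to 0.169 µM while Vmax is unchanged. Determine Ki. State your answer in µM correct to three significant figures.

Competitive: Km,app = α·Km with α = 1 + [I]/Ki.
α = Km,app/Km = 0.169/0.0764 = 2.212.
Ki = [I]/(α − 1) = 6.30/1.212 = 5.20 µM.

5.20 µM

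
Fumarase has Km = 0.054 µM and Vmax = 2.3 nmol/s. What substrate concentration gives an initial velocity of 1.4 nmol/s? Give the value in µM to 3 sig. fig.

0.0840 µM

Rearranging v = Vmax[S]/(Km+[S]) gives [S] = Km·v/(Vmax − v).
[S] = 0.054 × 1.4 / (2.3 − 1.4) = 0.07560/0.9000 = 0.0840 µM.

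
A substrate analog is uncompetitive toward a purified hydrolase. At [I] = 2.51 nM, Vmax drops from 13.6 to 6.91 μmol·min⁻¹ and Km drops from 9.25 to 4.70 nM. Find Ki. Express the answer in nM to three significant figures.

2.59 nM

Uncompetitive: Vmax,app = Vmax/α (and Km,app = Km/α) with α = 1 + [I]/Ki.
α = Vmax/Vmax,app = 13.6/6.91 = 1.968.
Since α = 1 + [I]/Ki, [I]/Ki = 1.968 − 1 = 0.9682 and Ki = 2.51/0.9682 = 2.59 nM.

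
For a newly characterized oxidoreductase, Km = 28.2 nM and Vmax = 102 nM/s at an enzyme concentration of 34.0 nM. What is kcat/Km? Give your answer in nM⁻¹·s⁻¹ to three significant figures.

kcat = Vmax/[E]total = 102/34.0 = 3.00 s⁻¹.
kcat/Km = 3.00/28.2 = 0.106 nM⁻¹·s⁻¹.

0.106 nM⁻¹·s⁻¹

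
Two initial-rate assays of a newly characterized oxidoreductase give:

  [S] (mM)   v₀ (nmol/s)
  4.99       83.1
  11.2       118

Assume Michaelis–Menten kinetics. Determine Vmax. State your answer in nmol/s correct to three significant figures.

178 nmol/s

In reciprocal form, 1/v = (Km/Vmax)·(1/[S]) + 1/Vmax. The two points give (1/[S], 1/v) = (0.2004, 0.01203) and (0.08929, 0.008475).
Slope = (0.01203 − 0.008475)/(0.2004 − 0.08929) = 0.03203; intercept = 0.01203 − 0.03203×0.2004 = 0.005615.
Vmax = 1/intercept = 178 nmol/s; Km = slope × Vmax = 0.03203 × 178 = 5.70 mM.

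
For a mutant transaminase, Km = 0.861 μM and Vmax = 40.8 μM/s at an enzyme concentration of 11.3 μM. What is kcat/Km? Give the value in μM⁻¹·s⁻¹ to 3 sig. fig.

4.19 μM⁻¹·s⁻¹

kcat = Vmax/[E]total = 40.8/11.3 = 3.61 s⁻¹.
kcat/Km = 3.61/0.861 = 4.19 μM⁻¹·s⁻¹.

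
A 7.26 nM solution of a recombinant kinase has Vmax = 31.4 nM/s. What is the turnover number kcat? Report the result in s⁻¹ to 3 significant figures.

kcat = Vmax/[E]total = 31.4 nM/s / 7.26 nM = 4.33 s⁻¹.

4.33 s⁻¹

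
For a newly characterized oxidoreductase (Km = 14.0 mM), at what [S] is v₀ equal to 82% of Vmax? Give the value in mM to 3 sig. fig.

v/Vmax = [S]/(Km+[S]) = 0.82, so [S] = Km·0.82/(1 − 0.82) = 14.0 × 4.556.
[S] = 63.8 mM.

63.8 mM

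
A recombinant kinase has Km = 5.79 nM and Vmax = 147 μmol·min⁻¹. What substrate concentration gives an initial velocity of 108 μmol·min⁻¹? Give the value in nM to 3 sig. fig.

16.0 nM

The required fractional saturation is v/Vmax = 108/147 = 0.7347.
Then [S]/(Km+[S]) = 0.7347 ⇒ [S] = 5.79 × 0.7347/(1 − 0.7347) = 16.0 nM.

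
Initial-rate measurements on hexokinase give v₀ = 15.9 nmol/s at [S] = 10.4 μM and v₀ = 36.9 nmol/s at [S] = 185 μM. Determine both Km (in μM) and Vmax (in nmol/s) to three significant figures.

Km = 15.8 μM; Vmax = 40.1 nmol/s

In reciprocal form, 1/v = (Km/Vmax)·(1/[S]) + 1/Vmax. The two points give (1/[S], 1/v) = (0.09615, 0.06289) and (0.005405, 0.02710).
Slope = (0.06289 − 0.02710)/(0.09615 − 0.005405) = 0.3944; intercept = 0.06289 − 0.3944×0.09615 = 0.02497.
Vmax = 1/intercept = 40.1 nmol/s; Km = slope × Vmax = 0.3944 × 40.1 = 15.8 μM.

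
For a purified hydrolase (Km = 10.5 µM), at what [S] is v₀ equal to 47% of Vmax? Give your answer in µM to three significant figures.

9.31 µM

v/Vmax = [S]/(Km+[S]) = 0.47, so [S] = Km·0.47/(1 − 0.47) = 10.5 × 0.8868.
[S] = 9.31 µM.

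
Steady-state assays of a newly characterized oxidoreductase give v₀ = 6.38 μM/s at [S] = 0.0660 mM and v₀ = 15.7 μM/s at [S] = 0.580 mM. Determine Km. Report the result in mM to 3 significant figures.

0.134 mM

In reciprocal form, 1/v = (Km/Vmax)·(1/[S]) + 1/Vmax. The two points give (1/[S], 1/v) = (15.15, 0.1567) and (1.724, 0.06369).
Slope = (0.1567 − 0.06369)/(15.15 − 1.724) = 0.006930; intercept = 0.1567 − 0.006930×15.15 = 0.05175.
Vmax = 1/intercept = 19.3 μM/s; Km = slope × Vmax = 0.006930 × 19.3 = 0.134 mM.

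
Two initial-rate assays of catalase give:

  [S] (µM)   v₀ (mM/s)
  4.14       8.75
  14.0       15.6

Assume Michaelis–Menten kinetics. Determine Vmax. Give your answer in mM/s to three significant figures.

23.2 mM/s

From v = Vmax[S]/(Km+[S]), each point gives Vmax = v(Km+[S])/[S].
Equating: 8.75(Km+4.14)/4.14 = 15.6(Km+14.0)/14.0.
2.114·Km + 8.75 = 1.114·Km + 15.6, so (2.114 − 1.114)·Km = 15.6 − 8.75.
Km = 6.850/0.9992 = 6.86 µM; then Vmax = 8.75(6.86+4.14)/4.14 = 23.2 mM/s.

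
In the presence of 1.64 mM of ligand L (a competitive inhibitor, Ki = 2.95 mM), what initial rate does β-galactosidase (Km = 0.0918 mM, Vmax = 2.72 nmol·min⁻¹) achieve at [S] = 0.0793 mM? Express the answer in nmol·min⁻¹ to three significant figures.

With α = 1 + [I]/Ki = 1 + 1.64/2.95 = 1.556, the competitive rate law is v = Vmax[S] / (αKm + [S]).
v = 2.72×0.0793 / (1.556×0.0918 + 0.0793) = 0.2157/0.2221 = 0.971 nmol·min⁻¹.

0.971 nmol·min⁻¹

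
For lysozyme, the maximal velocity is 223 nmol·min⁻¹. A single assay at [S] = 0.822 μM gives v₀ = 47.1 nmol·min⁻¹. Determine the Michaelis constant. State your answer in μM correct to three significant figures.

3.07 μM

v/Vmax = 47.1/223 = 0.2112 = [S]/(Km+[S]).
So Km + [S] = [S]/0.2112 = 3.892 μM, giving Km = 3.892 − 0.822 = 3.07 μM.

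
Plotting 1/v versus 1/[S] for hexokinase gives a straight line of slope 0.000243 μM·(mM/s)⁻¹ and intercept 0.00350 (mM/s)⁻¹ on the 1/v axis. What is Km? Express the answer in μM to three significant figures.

y-intercept = 1/Vmax ⇒ Vmax = 286 mM/s; slope = Km/Vmax ⇒ Km = slope × Vmax.
Km = 0.000243 × 286 = 0.0694 μM.

0.0694 μM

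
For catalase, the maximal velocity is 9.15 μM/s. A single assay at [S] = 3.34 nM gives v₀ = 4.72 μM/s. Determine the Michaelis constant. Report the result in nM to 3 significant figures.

v/Vmax = 4.72/9.15 = 0.5158 = [S]/(Km+[S]).
So Km + [S] = [S]/0.5158 = 6.475 nM, giving Km = 6.475 − 3.34 = 3.13 nM.

3.13 nM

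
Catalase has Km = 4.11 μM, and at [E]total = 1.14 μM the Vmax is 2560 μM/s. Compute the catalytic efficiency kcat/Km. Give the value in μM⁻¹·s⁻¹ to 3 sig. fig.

546 μM⁻¹·s⁻¹

kcat = Vmax/[E]total = 2560/1.14 = 2250 s⁻¹.
kcat/Km = 2250/4.11 = 546 μM⁻¹·s⁻¹.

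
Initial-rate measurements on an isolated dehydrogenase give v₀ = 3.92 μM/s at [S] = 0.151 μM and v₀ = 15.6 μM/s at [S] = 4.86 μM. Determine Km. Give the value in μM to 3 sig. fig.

0.513 μM

In reciprocal form, 1/v = (Km/Vmax)·(1/[S]) + 1/Vmax. The two points give (1/[S], 1/v) = (6.623, 0.2551) and (0.2058, 0.06410).
Slope = (0.2551 − 0.06410)/(6.623 − 0.2058) = 0.02977; intercept = 0.2551 − 0.02977×6.623 = 0.05798.
Vmax = 1/intercept = 17.2 μM/s; Km = slope × Vmax = 0.02977 × 17.2 = 0.513 μM.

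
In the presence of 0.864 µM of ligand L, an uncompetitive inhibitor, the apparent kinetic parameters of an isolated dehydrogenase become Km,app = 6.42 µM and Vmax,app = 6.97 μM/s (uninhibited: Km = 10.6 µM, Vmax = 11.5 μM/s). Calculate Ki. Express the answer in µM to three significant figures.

1.33 µM

Uncompetitive: Vmax,app = Vmax/α (and Km,app = Km/α) with α = 1 + [I]/Ki.
α = Vmax/Vmax,app = 11.5/6.97 = 1.650.
Ki = [I]/(α − 1) = 0.864/0.6499 = 1.33 µM.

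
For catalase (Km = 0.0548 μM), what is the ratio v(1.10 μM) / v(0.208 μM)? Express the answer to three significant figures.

The fractional saturations are [S]/(Km+[S]) = 0.208/0.2628 = 0.7915 and 1.10/1.155 = 0.9525.
v₂/v₁ is just their ratio: 0.9525/0.7915 = 1.20.

1.20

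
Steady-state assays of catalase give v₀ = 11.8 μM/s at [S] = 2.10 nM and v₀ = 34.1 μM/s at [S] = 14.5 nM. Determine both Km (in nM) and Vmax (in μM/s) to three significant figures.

From v = Vmax[S]/(Km+[S]), each point gives Vmax = v(Km+[S])/[S].
Equating: 11.8(Km+2.10)/2.10 = 34.1(Km+14.5)/14.5.
5.619·Km + 11.8 = 2.352·Km + 34.1, so (5.619 − 2.352)·Km = 34.1 − 11.8.
Km = 22.30/3.267 = 6.83 nM; then Vmax = 11.8(6.83+2.10)/2.10 = 50.2 μM/s.

Km = 6.83 nM; Vmax = 50.2 μM/s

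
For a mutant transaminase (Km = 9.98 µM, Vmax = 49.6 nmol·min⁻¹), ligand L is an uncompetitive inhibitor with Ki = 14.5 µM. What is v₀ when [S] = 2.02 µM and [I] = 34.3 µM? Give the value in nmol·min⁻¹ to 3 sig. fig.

5.97 nmol·min⁻¹

With α = 1 + [I]/Ki = 1 + 34.3/14.5 = 3.366, the uncompetitive rate law is v = (Vmax/α)·[S] / (Km/α + [S]).
v = (49.6/3.366)×2.02 / (9.98/3.366 + 2.02) = 29.77/4.985 = 5.97 nmol·min⁻¹.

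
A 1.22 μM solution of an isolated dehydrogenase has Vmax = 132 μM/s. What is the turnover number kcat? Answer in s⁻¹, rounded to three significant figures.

108 s⁻¹

kcat = Vmax/[E]total = 132 μM/s / 1.22 μM = 108 s⁻¹.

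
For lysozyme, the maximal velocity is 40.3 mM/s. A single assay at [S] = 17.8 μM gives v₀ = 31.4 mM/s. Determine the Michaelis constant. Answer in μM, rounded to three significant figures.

5.05 μM

v/Vmax = 31.4/40.3 = 0.7792 = [S]/(Km+[S]).
So Km + [S] = [S]/0.7792 = 22.85 μM, giving Km = 22.85 − 17.8 = 5.05 μM.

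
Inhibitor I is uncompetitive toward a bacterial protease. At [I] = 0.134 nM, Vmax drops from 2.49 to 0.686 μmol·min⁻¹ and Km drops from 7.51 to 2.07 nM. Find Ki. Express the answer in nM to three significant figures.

0.0510 nM

Uncompetitive: Vmax,app = Vmax/α (and Km,app = Km/α) with α = 1 + [I]/Ki.
α = Vmax/Vmax,app = 2.49/0.686 = 3.630.
Ki = [I]/(α − 1) = 0.134/2.630 = 0.0510 nM.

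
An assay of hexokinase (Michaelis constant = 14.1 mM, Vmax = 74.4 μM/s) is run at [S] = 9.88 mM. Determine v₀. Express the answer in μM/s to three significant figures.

30.7 μM/s

v = Vmax·[S]/(Km + [S]) = 74.4 × 9.88 / (14.1 + 9.88)
  = 735.1 / 23.98 = 30.7 μM/s.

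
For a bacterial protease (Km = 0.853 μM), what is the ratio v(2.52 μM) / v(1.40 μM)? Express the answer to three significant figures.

1.20

Since Vmax cancels, v₂/v₁ = [S]₂(Km+[S]₁) / [S]₁(Km+[S]₂).
= 2.52×(0.853+1.40) / (1.40×(0.853+2.52)) = 5.678/4.722 = 1.20.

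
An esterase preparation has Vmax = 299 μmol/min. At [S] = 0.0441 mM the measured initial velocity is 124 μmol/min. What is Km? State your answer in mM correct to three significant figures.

0.0622 mM

v/Vmax = 124/299 = 0.4147 = [S]/(Km+[S]).
So Km + [S] = [S]/0.4147 = 0.1063 mM, giving Km = 0.1063 − 0.0441 = 0.0622 mM.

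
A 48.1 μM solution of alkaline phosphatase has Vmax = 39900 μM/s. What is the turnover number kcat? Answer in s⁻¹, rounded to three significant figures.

kcat = Vmax/[E]total = 39900 μM/s / 48.1 μM = 830 s⁻¹.

830 s⁻¹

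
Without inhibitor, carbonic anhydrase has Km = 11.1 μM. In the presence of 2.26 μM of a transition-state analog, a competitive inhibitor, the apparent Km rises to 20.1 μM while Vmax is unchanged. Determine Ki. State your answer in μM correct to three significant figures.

Competitive: Km,app = α·Km with α = 1 + [I]/Ki.
α = Km,app/Km = 20.1/11.1 = 1.811.
Since α = 1 + [I]/Ki, [I]/Ki = 1.811 − 1 = 0.8108 and Ki = 2.26/0.8108 = 2.79 μM.

2.79 μM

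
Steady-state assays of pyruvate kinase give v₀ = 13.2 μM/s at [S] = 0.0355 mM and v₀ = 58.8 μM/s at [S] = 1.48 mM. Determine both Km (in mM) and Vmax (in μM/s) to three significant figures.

In reciprocal form, 1/v = (Km/Vmax)·(1/[S]) + 1/Vmax. The two points give (1/[S], 1/v) = (28.17, 0.07576) and (0.6757, 0.01701).
Slope = (0.07576 − 0.01701)/(28.17 − 0.6757) = 0.002137; intercept = 0.07576 − 0.002137×28.17 = 0.01556.
Vmax = 1/intercept = 64.3 μM/s; Km = slope × Vmax = 0.002137 × 64.3 = 0.137 mM.

Km = 0.137 mM; Vmax = 64.3 μM/s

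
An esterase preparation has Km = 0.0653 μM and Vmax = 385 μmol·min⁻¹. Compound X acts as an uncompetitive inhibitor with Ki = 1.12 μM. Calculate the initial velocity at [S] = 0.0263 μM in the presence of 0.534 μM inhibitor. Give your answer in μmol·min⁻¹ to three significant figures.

97.2 μmol·min⁻¹

α = 1 + [I]/Ki = 1 + 0.534/1.12 = 1.477.
For an uncompetitive inhibitor, both parameters are divided by α, giving Vmax/α and Km/α: Km,app = 0.0442 μM, Vmax,app = 261 μmol·min⁻¹.
v = Vmax,app·[S]/(Km,app + [S]) = 261 × 0.0263/(0.0442 + 0.0263) = 97.2 μmol·min⁻¹.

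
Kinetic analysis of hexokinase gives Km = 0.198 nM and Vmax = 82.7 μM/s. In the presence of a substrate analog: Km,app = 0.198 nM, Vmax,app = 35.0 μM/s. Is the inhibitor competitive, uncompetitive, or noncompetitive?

noncompetitive

Vmax decreases (82.7 → 35.0 μM/s) while Km is unchanged — pure noncompetitive inhibition.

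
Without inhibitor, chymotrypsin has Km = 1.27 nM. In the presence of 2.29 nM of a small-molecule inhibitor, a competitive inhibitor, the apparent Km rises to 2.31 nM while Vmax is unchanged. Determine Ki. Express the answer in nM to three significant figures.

2.80 nM

Competitive: Km,app = α·Km with α = 1 + [I]/Ki.
α = Km,app/Km = 2.31/1.27 = 1.819.
Since α = 1 + [I]/Ki, [I]/Ki = 1.819 − 1 = 0.8189 and Ki = 2.29/0.8189 = 2.80 nM.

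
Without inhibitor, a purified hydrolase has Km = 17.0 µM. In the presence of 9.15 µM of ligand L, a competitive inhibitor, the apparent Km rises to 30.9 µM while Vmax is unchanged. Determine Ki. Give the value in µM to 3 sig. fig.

11.2 µM

Competitive: Km,app = α·Km with α = 1 + [I]/Ki.
α = Km,app/Km = 30.9/17.0 = 1.818.
Since α = 1 + [I]/Ki, [I]/Ki = 1.818 − 1 = 0.8176 and Ki = 9.15/0.8176 = 11.2 µM.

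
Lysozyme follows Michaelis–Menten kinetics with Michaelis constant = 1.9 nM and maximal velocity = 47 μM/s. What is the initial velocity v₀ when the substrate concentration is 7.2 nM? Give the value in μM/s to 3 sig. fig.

v = Vmax·[S]/(Km + [S]) = 47 × 7.2 / (1.9 + 7.2)
  = 338.4 / 9.100 = 37.2 μM/s.

37.2 μM/s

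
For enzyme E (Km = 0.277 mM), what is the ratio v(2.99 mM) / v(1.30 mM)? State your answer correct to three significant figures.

1.11

Since Vmax cancels, v₂/v₁ = [S]₂(Km+[S]₁) / [S]₁(Km+[S]₂).
= 2.99×(0.277+1.30) / (1.30×(0.277+2.99)) = 4.715/4.247 = 1.11.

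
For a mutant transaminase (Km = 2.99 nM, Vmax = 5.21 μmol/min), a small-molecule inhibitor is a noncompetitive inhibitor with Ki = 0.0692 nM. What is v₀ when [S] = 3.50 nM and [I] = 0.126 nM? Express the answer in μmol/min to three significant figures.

α = 1 + [I]/Ki = 1 + 0.126/0.0692 = 2.821.
For a noncompetitive inhibitor, Vmax is reduced to Vmax/α while Km is unchanged: Km,app = 2.99 nM, Vmax,app = 1.85 μmol/min.
v = Vmax,app·[S]/(Km,app + [S]) = 1.85 × 3.50/(2.99 + 3.50) = 0.996 μmol/min.

0.996 μmol/min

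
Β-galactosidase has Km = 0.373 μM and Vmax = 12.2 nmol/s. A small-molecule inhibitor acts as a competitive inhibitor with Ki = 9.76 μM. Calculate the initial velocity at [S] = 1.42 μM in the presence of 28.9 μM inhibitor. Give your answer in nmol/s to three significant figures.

5.98 nmol/s

With α = 1 + [I]/Ki = 1 + 28.9/9.76 = 3.961, the competitive rate law is v = Vmax[S] / (αKm + [S]).
v = 12.2×1.42 / (3.961×0.373 + 1.42) = 17.32/2.897 = 5.98 nmol/s.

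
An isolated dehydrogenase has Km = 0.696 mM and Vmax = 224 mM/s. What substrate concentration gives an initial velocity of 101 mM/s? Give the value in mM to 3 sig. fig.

0.572 mM

Rearranging v = Vmax[S]/(Km+[S]) gives [S] = Km·v/(Vmax − v).
[S] = 0.696 × 101 / (224 − 101) = 70.30/123.0 = 0.572 mM.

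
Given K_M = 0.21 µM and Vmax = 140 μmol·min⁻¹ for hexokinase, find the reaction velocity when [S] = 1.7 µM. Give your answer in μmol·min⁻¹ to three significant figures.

v = Vmax·[S]/(Km + [S]) = 140 × 1.7 / (0.21 + 1.7)
  = 238.0 / 1.910 = 125 μmol·min⁻¹.

125 μmol·min⁻¹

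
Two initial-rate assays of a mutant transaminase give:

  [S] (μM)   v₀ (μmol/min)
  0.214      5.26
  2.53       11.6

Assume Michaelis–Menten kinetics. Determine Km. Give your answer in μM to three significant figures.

In reciprocal form, 1/v = (Km/Vmax)·(1/[S]) + 1/Vmax. The two points give (1/[S], 1/v) = (4.673, 0.1901) and (0.3953, 0.08621).
Slope = (0.1901 − 0.08621)/(4.673 − 0.3953) = 0.02429; intercept = 0.1901 − 0.02429×4.673 = 0.07661.
Vmax = 1/intercept = 13.1 μmol/min; Km = slope × Vmax = 0.02429 × 13.1 = 0.317 μM.

0.317 μM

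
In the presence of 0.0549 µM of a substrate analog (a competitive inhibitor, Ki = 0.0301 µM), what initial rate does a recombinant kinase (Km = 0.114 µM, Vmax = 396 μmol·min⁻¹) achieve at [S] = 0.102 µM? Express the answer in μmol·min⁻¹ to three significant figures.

95.3 μmol·min⁻¹

α = 1 + [I]/Ki = 1 + 0.0549/0.0301 = 2.824.
For a competitive inhibitor, Vmax is unchanged and the apparent Km becomes α·Km: Km,app = 0.322 µM, Vmax,app = 396 μmol·min⁻¹.
v = Vmax,app·[S]/(Km,app + [S]) = 396 × 0.102/(0.322 + 0.102) = 95.3 μmol·min⁻¹.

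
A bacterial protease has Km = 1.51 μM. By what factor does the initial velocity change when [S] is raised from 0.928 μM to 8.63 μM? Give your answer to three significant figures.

The fractional saturations are [S]/(Km+[S]) = 0.928/2.438 = 0.3806 and 8.63/10.14 = 0.8511.
v₂/v₁ is just their ratio: 0.8511/0.3806 = 2.24.

2.24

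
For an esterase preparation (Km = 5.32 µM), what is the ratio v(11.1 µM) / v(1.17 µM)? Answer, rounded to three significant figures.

3.75

The fractional saturations are [S]/(Km+[S]) = 1.17/6.490 = 0.1803 and 11.1/16.42 = 0.6760.
v₂/v₁ is just their ratio: 0.6760/0.1803 = 3.75.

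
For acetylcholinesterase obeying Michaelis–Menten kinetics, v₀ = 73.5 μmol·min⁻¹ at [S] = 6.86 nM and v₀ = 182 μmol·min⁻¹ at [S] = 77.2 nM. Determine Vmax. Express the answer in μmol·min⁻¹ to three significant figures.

In reciprocal form, 1/v = (Km/Vmax)·(1/[S]) + 1/Vmax. The two points give (1/[S], 1/v) = (0.1458, 0.01361) and (0.01295, 0.005495).
Slope = (0.01361 − 0.005495)/(0.1458 − 0.01295) = 0.06107; intercept = 0.01361 − 0.06107×0.1458 = 0.004703.
Vmax = 1/intercept = 213 μmol·min⁻¹; Km = slope × Vmax = 0.06107 × 213 = 13.0 nM.

213 μmol·min⁻¹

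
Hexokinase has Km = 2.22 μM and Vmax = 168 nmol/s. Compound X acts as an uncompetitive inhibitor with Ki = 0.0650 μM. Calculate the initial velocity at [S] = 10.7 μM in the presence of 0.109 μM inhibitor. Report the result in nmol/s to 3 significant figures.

58.2 nmol/s

α = 1 + [I]/Ki = 1 + 0.109/0.0650 = 2.677.
For an uncompetitive inhibitor, both parameters are divided by α, giving Vmax/α and Km/α: Km,app = 0.829 μM, Vmax,app = 62.8 nmol/s.
v = Vmax,app·[S]/(Km,app + [S]) = 62.8 × 10.7/(0.829 + 10.7) = 58.2 nmol/s.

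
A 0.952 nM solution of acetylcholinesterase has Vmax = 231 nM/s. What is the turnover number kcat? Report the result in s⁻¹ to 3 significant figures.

243 s⁻¹

kcat = Vmax/[E]total = 231 nM/s / 0.952 nM = 243 s⁻¹.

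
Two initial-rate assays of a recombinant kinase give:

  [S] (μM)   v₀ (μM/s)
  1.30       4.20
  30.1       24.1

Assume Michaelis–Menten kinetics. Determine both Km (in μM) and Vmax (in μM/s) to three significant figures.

Km = 8.19 μM; Vmax = 30.7 μM/s

From v = Vmax[S]/(Km+[S]), each point gives Vmax = v(Km+[S])/[S].
Equating: 4.20(Km+1.30)/1.30 = 24.1(Km+30.1)/30.1.
3.231·Km + 4.20 = 0.8007·Km + 24.1, so (3.231 − 0.8007)·Km = 24.1 − 4.20.
Km = 19.90/2.430 = 8.19 μM; then Vmax = 4.20(8.19+1.30)/1.30 = 30.7 μM/s.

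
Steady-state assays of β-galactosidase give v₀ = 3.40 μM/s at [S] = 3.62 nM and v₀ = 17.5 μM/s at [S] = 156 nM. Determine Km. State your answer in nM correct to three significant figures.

17.0 nM

In reciprocal form, 1/v = (Km/Vmax)·(1/[S]) + 1/Vmax. The two points give (1/[S], 1/v) = (0.2762, 0.2941) and (0.006410, 0.05714).
Slope = (0.2941 − 0.05714)/(0.2762 − 0.006410) = 0.8782; intercept = 0.2941 − 0.8782×0.2762 = 0.05151.
Vmax = 1/intercept = 19.4 μM/s; Km = slope × Vmax = 0.8782 × 19.4 = 17.0 nM.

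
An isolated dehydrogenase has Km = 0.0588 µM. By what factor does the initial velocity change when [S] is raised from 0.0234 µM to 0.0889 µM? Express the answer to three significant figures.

2.11

The fractional saturations are [S]/(Km+[S]) = 0.0234/0.08220 = 0.2847 and 0.0889/0.1477 = 0.6019.
v₂/v₁ is just their ratio: 0.6019/0.2847 = 2.11.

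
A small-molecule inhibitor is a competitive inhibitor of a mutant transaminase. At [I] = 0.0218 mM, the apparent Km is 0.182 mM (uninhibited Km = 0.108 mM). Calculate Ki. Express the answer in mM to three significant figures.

0.0318 mM

Competitive: Km,app = α·Km with α = 1 + [I]/Ki.
α = Km,app/Km = 0.182/0.108 = 1.685.
Since α = 1 + [I]/Ki, [I]/Ki = 1.685 − 1 = 0.6852 and Ki = 0.0218/0.6852 = 0.0318 mM.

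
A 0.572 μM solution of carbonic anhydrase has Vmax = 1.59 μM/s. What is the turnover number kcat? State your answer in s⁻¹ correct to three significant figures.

2.78 s⁻¹

kcat = Vmax/[E]total = 1.59 μM/s / 0.572 μM = 2.78 s⁻¹.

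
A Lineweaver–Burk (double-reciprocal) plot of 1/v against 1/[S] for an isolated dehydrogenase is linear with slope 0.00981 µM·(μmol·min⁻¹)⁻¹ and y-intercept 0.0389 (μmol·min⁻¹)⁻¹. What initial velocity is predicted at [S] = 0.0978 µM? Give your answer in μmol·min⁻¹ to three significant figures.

The y-intercept is 1/Vmax, so Vmax = 1/0.0389 = 25.7 μmol·min⁻¹.
The slope is Km/Vmax, so Km = 0.00981 × 25.7 = 0.252 µM.
Then v = 25.7 × 0.0978/(0.252 + 0.0978) = 7.18 μmol·min⁻¹.

7.18 μmol·min⁻¹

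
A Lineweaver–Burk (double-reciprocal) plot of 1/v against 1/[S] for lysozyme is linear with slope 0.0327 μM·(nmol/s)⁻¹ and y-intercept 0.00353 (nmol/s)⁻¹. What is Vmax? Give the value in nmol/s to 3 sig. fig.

The y-intercept of a Lineweaver–Burk plot equals 1/Vmax, so Vmax = 1/0.00353 = 283 nmol/s.

283 nmol/s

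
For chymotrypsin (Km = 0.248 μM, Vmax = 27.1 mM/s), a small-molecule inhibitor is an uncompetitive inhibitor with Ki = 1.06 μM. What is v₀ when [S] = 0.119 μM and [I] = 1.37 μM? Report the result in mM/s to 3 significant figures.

With α = 1 + [I]/Ki = 1 + 1.37/1.06 = 2.292, the uncompetitive rate law is v = (Vmax/α)·[S] / (Km/α + [S]).
v = (27.1/2.292)×0.119 / (0.248/2.292 + 0.119) = 1.407/0.2272 = 6.19 mM/s.

6.19 mM/s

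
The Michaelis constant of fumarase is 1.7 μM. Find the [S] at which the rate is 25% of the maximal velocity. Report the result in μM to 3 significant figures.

0.567 μM

v/Vmax = [S]/(Km+[S]) = 0.25, so [S] = Km·0.25/(1 − 0.25) = 1.7 × 0.3333.
[S] = 0.567 μM.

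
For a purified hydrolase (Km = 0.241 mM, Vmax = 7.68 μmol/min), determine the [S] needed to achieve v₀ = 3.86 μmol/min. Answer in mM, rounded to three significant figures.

Rearranging v = Vmax[S]/(Km+[S]) gives [S] = Km·v/(Vmax − v).
[S] = 0.241 × 3.86 / (7.68 − 3.86) = 0.9303/3.820 = 0.244 mM.

0.244 mM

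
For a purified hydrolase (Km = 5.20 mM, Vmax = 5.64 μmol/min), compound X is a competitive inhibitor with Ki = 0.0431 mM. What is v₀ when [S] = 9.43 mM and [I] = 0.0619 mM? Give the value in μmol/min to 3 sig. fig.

2.41 μmol/min

With α = 1 + [I]/Ki = 1 + 0.0619/0.0431 = 2.436, the competitive rate law is v = Vmax[S] / (αKm + [S]).
v = 5.64×9.43 / (2.436×5.20 + 9.43) = 53.19/22.10 = 2.41 μmol/min.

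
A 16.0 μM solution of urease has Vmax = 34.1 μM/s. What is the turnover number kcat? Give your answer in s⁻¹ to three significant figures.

2.13 s⁻¹

kcat = Vmax/[E]total = 34.1 μM/s / 16.0 μM = 2.13 s⁻¹.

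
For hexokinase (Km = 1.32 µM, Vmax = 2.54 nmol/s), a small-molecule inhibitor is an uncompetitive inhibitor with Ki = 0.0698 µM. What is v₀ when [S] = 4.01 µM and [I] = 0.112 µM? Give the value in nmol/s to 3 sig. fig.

With α = 1 + [I]/Ki = 1 + 0.112/0.0698 = 2.605, the uncompetitive rate law is v = (Vmax/α)·[S] / (Km/α + [S]).
v = (2.54/2.605)×4.01 / (1.32/2.605 + 4.01) = 3.911/4.517 = 0.866 nmol/s.

0.866 nmol/s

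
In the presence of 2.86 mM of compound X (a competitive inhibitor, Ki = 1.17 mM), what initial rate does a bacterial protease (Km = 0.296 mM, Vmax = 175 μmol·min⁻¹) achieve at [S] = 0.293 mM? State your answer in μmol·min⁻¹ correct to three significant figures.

39.1 μmol·min⁻¹

α = 1 + [I]/Ki = 1 + 2.86/1.17 = 3.444.
For a competitive inhibitor, Vmax is unchanged and the apparent Km becomes α·Km: Km,app = 1.02 mM, Vmax,app = 175 μmol·min⁻¹.
v = Vmax,app·[S]/(Km,app + [S]) = 175 × 0.293/(1.02 + 0.293) = 39.1 μmol·min⁻¹.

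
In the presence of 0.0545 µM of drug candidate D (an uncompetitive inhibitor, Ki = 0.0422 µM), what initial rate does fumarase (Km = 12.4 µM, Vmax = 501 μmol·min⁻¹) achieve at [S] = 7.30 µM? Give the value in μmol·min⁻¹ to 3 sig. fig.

126 μmol·min⁻¹

α = 1 + [I]/Ki = 1 + 0.0545/0.0422 = 2.291.
For an uncompetitive inhibitor, both parameters are divided by α, giving Vmax/α and Km/α: Km,app = 5.41 µM, Vmax,app = 219 μmol·min⁻¹.
v = Vmax,app·[S]/(Km,app + [S]) = 219 × 7.30/(5.41 + 7.30) = 126 μmol·min⁻¹.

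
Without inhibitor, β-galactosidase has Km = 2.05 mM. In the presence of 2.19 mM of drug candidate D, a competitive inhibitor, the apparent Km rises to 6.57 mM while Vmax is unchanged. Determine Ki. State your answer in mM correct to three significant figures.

Competitive: Km,app = α·Km with α = 1 + [I]/Ki.
α = Km,app/Km = 6.57/2.05 = 3.205.
Ki = [I]/(α − 1) = 2.19/2.205 = 0.993 mM.

0.993 mM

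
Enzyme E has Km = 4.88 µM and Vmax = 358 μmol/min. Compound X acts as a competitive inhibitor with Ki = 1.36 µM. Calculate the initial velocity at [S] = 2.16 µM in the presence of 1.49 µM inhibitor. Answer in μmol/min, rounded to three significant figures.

With α = 1 + [I]/Ki = 1 + 1.49/1.36 = 2.096, the competitive rate law is v = Vmax[S] / (αKm + [S]).
v = 358×2.16 / (2.096×4.88 + 2.16) = 773.3/12.39 = 62.4 μmol/min.

62.4 μmol/min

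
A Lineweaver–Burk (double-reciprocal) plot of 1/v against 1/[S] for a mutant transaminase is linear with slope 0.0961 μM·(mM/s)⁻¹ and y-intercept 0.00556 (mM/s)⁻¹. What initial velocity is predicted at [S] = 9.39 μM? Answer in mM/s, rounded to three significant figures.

The y-intercept is 1/Vmax, so Vmax = 1/0.00556 = 180 mM/s.
The slope is Km/Vmax, so Km = 0.0961 × 180 = 17.3 μM.
Then v = 180 × 9.39/(17.3 + 9.39) = 63.3 mM/s.

63.3 mM/s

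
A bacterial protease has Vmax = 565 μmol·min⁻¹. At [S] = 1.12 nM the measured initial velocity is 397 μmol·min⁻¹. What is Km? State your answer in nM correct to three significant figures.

0.474 nM

From v = Vmax[S]/(Km+[S]), Km = [S](Vmax − v)/v.
Km = 1.12 × (565 − 397) / 397 = 188.2/397 = 0.474 nM.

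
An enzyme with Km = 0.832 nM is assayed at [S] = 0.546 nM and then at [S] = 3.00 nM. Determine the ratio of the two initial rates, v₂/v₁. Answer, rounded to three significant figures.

1.98

Since Vmax cancels, v₂/v₁ = [S]₂(Km+[S]₁) / [S]₁(Km+[S]₂).
= 3.00×(0.832+0.546) / (0.546×(0.832+3.00)) = 4.134/2.092 = 1.98.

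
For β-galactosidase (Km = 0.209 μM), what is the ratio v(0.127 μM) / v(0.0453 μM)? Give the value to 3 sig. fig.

Since Vmax cancels, v₂/v₁ = [S]₂(Km+[S]₁) / [S]₁(Km+[S]₂).
= 0.127×(0.209+0.0453) / (0.0453×(0.209+0.127)) = 0.03230/0.01522 = 2.12.

2.12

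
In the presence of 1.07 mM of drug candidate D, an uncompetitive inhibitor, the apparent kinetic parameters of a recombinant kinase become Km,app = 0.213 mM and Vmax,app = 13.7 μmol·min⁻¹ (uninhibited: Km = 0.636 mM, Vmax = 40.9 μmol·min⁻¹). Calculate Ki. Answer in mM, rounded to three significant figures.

Uncompetitive: Vmax,app = Vmax/α (and Km,app = Km/α) with α = 1 + [I]/Ki.
α = Vmax/Vmax,app = 40.9/13.7 = 2.985.
Since α = 1 + [I]/Ki, [I]/Ki = 2.985 − 1 = 1.985 and Ki = 1.07/1.985 = 0.539 mM.

0.539 mM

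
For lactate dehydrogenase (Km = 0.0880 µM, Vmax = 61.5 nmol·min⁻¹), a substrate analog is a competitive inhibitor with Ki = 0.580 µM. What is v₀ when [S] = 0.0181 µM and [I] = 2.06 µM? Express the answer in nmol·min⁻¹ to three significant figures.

2.66 nmol·min⁻¹

With α = 1 + [I]/Ki = 1 + 2.06/0.580 = 4.552, the competitive rate law is v = Vmax[S] / (αKm + [S]).
v = 61.5×0.0181 / (4.552×0.0880 + 0.0181) = 1.113/0.4187 = 2.66 nmol·min⁻¹.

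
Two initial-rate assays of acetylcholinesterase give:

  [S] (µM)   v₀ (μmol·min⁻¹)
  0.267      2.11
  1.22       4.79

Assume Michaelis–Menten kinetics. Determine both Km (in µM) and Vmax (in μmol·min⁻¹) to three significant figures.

In reciprocal form, 1/v = (Km/Vmax)·(1/[S]) + 1/Vmax. The two points give (1/[S], 1/v) = (3.745, 0.4739) and (0.8197, 0.2088).
Slope = (0.4739 − 0.2088)/(3.745 − 0.8197) = 0.09063; intercept = 0.4739 − 0.09063×3.745 = 0.1345.
Vmax = 1/intercept = 7.44 μmol·min⁻¹; Km = slope × Vmax = 0.09063 × 7.44 = 0.674 µM.

Km = 0.674 µM; Vmax = 7.44 μmol·min⁻¹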